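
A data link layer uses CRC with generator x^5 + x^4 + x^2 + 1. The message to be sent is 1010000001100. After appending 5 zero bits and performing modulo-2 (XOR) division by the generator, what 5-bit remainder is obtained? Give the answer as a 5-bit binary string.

Append 5 zeros: 101000000110000000. Divide by 110101 (XOR where the leading bit is 1):
  pos 0: 101000 XOR 110101 = 011101
  pos 1: 111010 XOR 110101 = 001111
  pos 3: 111100 XOR 110101 = 001001
  pos 5: 100111 XOR 110101 = 010010
  pos 6: 100100 XOR 110101 = 010001
  pos 7: 100010 XOR 110101 = 010111
  pos 8: 101110 XOR 110101 = 011011
  pos 9: 110110 XOR 110101 = 000011
Remainder (last 5 bits) = 11000. This is the CRC / FCS.

11000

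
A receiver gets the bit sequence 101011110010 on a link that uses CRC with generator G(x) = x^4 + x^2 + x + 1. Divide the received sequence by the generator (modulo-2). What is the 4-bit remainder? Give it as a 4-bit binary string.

Modulo-2 division of 101011110010 by 10111:
  pos 0: 10101 XOR 10111 = 00010
  pos 3: 10111 XOR 10111 = 00000
Remainder = 0010 (nonzero — an error is detected).

0010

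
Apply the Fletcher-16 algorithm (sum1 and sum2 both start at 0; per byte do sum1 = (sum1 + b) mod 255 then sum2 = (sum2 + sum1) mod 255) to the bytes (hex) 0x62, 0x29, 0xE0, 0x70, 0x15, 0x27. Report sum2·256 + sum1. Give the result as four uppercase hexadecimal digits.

Running sums (mod 255):
  after byte 0 (0x62): sum1=98, sum2=98
  after byte 1 (0x29): sum1=139, sum2=237
  after byte 2 (0xE0): sum1=108, sum2=90
  after byte 3 (0x70): sum1=220, sum2=55
  after byte 4 (0x15): sum1=241, sum2=41
  after byte 5 (0x27): sum1=25, sum2=66
Checksum = sum2·256 + sum1 = 66·256 + 25 = 16921 = 0x4219.

4219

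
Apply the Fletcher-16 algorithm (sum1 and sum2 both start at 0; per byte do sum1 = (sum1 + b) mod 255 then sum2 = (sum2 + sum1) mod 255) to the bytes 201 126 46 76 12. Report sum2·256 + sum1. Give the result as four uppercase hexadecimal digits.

1ACE

Running sums (mod 255):
  after byte 0 (201): sum1=201, sum2=201
  after byte 1 (126): sum1=72, sum2=18
  after byte 2 (46): sum1=118, sum2=136
  after byte 3 (76): sum1=194, sum2=75
  after byte 4 (12): sum1=206, sum2=26
Checksum = sum2·256 + sum1 = 26·256 + 206 = 6862 = 0x1ACE.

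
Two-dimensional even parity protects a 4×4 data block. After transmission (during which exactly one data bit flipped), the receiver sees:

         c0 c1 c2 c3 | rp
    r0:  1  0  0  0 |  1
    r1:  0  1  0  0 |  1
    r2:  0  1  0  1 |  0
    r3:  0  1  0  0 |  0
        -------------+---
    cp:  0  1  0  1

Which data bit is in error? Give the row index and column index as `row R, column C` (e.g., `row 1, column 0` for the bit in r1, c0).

row 3, column 0

Recompute each row's even parity and compare to rp:
  r0: data parity 1, sent rp 1 → ok
  r1: data parity 1, sent rp 1 → ok
  r2: data parity 0, sent rp 0 → ok
  r3: data parity 1, sent rp 0 → mismatch
Recompute each column's even parity and compare to cp:
  c0: data parity 1, sent cp 0 → mismatch
  c1: data parity 1, sent cp 1 → ok
  c2: data parity 0, sent cp 0 → ok
  c3: data parity 1, sent cp 1 → ok
Exactly one row (r3) and one column (c0) fail → the flipped bit is at their intersection.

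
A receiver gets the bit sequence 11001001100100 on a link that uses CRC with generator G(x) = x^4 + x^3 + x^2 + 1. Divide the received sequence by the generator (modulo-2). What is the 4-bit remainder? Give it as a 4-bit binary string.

0000

Modulo-2 division of 11001001100100 by 11101:
  pos 0: 11001 XOR 11101 = 00100
  pos 2: 10000 XOR 11101 = 01101
  pos 3: 11011 XOR 11101 = 00110
  pos 5: 11010 XOR 11101 = 00111
  pos 7: 11101 XOR 11101 = 00000
Remainder = 0000 (zero — the frame passes the CRC check).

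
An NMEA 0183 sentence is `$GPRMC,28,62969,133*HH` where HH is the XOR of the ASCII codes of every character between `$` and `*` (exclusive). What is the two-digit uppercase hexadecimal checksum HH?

XOR the ASCII codes of the payload characters:
  'G' = 0x47 → acc = 0x47
  'P' = 0x50 → acc = 0x17
  'R' = 0x52 → acc = 0x45
  'M' = 0x4D → acc = 0x08
  'C' = 0x43 → acc = 0x4B
  ',' = 0x2C → acc = 0x67
  '2' = 0x32 → acc = 0x55
  '8' = 0x38 → acc = 0x6D
  ',' = 0x2C → acc = 0x41
  '6' = 0x36 → acc = 0x77
  '2' = 0x32 → acc = 0x45
  '9' = 0x39 → acc = 0x7C
  '6' = 0x36 → acc = 0x4A
  '9' = 0x39 → acc = 0x73
  ',' = 0x2C → acc = 0x5F
  '1' = 0x31 → acc = 0x6E
  '3' = 0x33 → acc = 0x5D
  '3' = 0x33 → acc = 0x6E
Checksum = 0x6E.

6E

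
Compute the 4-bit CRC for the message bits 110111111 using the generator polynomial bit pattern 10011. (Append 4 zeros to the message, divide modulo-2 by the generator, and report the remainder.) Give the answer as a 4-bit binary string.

Append 4 zeros: 1101111110000. Divide by 10011 (XOR where the leading bit is 1):
  pos 0: 11011 XOR 10011 = 01000
  pos 1: 10001 XOR 10011 = 00010
  pos 4: 10111 XOR 10011 = 00100
  pos 6: 10000 XOR 10011 = 00011
Remainder (last 4 bits) = 1100. This is the CRC / FCS.

1100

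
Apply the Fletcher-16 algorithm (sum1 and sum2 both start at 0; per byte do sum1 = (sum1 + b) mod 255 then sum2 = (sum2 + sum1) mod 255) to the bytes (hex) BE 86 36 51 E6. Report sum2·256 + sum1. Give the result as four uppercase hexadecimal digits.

Running sums (mod 255):
  after byte 0 (BE): sum1=190, sum2=190
  after byte 1 (86): sum1=69, sum2=4
  after byte 2 (36): sum1=123, sum2=127
  after byte 3 (51): sum1=204, sum2=76
  after byte 4 (E6): sum1=179, sum2=0
Checksum = sum2·256 + sum1 = 0·256 + 179 = 179 = 0x00B3.

00B3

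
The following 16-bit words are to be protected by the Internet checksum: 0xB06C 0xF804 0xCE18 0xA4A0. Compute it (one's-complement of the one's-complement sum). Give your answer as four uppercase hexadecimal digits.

One's-complement addition (fold any carry out of bit 15 back into bit 0):
  0xB06C + 0xF804 = 0x1A870 → wrap carry → 0xA871
  0xA871 + 0xCE18 = 0x17689 → wrap carry → 0x768A
  0x768A + 0xA4A0 = 0x11B2A → wrap carry → 0x1B2B
One's-complement sum = 0x1B2B.
Checksum = ~0x1B2B & 0xFFFF = 0xE4D4.

E4D4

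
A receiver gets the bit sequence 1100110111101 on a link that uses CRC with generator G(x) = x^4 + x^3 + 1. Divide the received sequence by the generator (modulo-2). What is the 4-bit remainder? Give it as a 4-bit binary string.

Modulo-2 division of 1100110111101 by 11001:
  pos 0: 11001 XOR 11001 = 00000
  pos 5: 10111 XOR 11001 = 01110
  pos 6: 11101 XOR 11001 = 00100
  pos 8: 10001 XOR 11001 = 01000
Remainder = 1000 (nonzero — an error is detected).

1000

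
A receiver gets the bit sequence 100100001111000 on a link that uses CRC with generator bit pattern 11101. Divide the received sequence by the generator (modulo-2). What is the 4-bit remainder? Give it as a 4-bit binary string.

0000

Modulo-2 division of 100100001111000 by 11101:
  pos 0: 10010 XOR 11101 = 01111
  pos 1: 11110 XOR 11101 = 00011
  pos 4: 11001 XOR 11101 = 00100
  pos 6: 10011 XOR 11101 = 01110
  pos 7: 11101 XOR 11101 = 00000
Remainder = 0000 (zero — the frame passes the CRC check).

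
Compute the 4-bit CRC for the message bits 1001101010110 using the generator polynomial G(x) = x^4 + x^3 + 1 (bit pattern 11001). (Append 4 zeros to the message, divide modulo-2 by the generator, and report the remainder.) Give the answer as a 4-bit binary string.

0111

Append 4 zeros: 10011010101100000. Divide by 11001 (XOR where the leading bit is 1):
  pos 0: 10011 XOR 11001 = 01010
  pos 1: 10100 XOR 11001 = 01101
  pos 2: 11011 XOR 11001 = 00010
  pos 5: 10010 XOR 11001 = 01011
  pos 6: 10111 XOR 11001 = 01110
  pos 7: 11101 XOR 11001 = 00100
  pos 9: 10000 XOR 11001 = 01001
  pos 10: 10010 XOR 11001 = 01011
  pos 11: 10110 XOR 11001 = 01111
  pos 12: 11110 XOR 11001 = 00111
Remainder (last 4 bits) = 0111. This is the CRC / FCS.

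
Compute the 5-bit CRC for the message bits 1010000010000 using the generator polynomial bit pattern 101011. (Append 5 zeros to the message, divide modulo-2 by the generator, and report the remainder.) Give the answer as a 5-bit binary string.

Append 5 zeros: 101000001000000000. Divide by 101011 (XOR where the leading bit is 1):
  pos 0: 101000 XOR 101011 = 000011
  pos 4: 110010 XOR 101011 = 011001
  pos 5: 110010 XOR 101011 = 011001
  pos 6: 110010 XOR 101011 = 011001
  pos 7: 110010 XOR 101011 = 011001
  pos 8: 110010 XOR 101011 = 011001
  pos 9: 110010 XOR 101011 = 011001
  pos 10: 110010 XOR 101011 = 011001
  pos 11: 110010 XOR 101011 = 011001
  pos 12: 110010 XOR 101011 = 011001
Remainder (last 5 bits) = 11001. This is the CRC / FCS.

11001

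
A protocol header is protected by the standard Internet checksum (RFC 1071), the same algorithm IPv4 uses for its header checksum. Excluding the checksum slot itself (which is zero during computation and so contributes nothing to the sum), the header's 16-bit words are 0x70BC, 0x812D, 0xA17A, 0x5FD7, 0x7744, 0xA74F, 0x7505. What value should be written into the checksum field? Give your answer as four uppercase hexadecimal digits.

One's-complement addition (fold any carry out of bit 15 back into bit 0):
  0x70BC + 0x812D = 0x0F1E9
  0xF1E9 + 0xA17A = 0x19363 → wrap carry → 0x9364
  0x9364 + 0x5FD7 = 0x0F33B
  0xF33B + 0x7744 = 0x16A7F → wrap carry → 0x6A80
  0x6A80 + 0xA74F = 0x111CF → wrap carry → 0x11D0
  0x11D0 + 0x7505 = 0x086D5
One's-complement sum = 0x86D5.
Checksum = ~0x86D5 & 0xFFFF = 0x792A.

792A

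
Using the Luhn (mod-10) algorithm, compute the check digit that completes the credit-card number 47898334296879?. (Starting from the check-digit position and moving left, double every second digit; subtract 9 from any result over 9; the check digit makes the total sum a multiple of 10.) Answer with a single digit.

Partial digits right→left: 9 7 8 6 9 2 4 3 3 8 9 8 7 4
Double every second digit counting from the check-digit position (so the 1st, 3rd, 5th, ... of the partial from the right).
  doubled (with −9 where >9): 9 7 9 8 6 9 5 → sum 53
  kept as-is: 7 6 2 3 8 8 4 → sum 38
Total = 53 + 38 = 91.
Check digit = (10 − (91 mod 10)) mod 10 = 9.

9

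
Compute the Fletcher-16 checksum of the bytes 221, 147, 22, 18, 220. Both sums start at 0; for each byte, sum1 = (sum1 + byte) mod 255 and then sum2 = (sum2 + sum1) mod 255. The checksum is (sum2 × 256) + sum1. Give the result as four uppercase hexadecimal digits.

E676

Running sums (mod 255):
  after byte 0 (221): sum1=221, sum2=221
  after byte 1 (147): sum1=113, sum2=79
  after byte 2 (22): sum1=135, sum2=214
  after byte 3 (18): sum1=153, sum2=112
  after byte 4 (220): sum1=118, sum2=230
Checksum = sum2·256 + sum1 = 230·256 + 118 = 58998 = 0xE676.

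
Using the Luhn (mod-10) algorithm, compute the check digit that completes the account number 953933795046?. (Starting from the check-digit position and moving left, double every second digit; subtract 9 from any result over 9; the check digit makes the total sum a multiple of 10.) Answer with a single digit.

1

Partial digits right→left: 6 4 0 5 9 7 3 3 9 3 5 9
Double every second digit counting from the check-digit position (so the 1st, 3rd, 5th, ... of the partial from the right).
  doubled (with −9 where >9): 3 0 9 6 9 1 → sum 28
  kept as-is: 4 5 7 3 3 9 → sum 31
Total = 28 + 31 = 59.
Check digit = (10 − (59 mod 10)) mod 10 = 1.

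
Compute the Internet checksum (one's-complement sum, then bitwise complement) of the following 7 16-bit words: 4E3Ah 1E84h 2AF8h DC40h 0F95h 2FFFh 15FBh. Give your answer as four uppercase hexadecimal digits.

One's-complement addition (fold any carry out of bit 15 back into bit 0):
  0x4E3A + 0x1E84 = 0x06CBE
  0x6CBE + 0x2AF8 = 0x097B6
  0x97B6 + 0xDC40 = 0x173F6 → wrap carry → 0x73F7
  0x73F7 + 0x0F95 = 0x0838C
  0x838C + 0x2FFF = 0x0B38B
  0xB38B + 0x15FB = 0x0C986
One's-complement sum = 0xC986.
Checksum = ~0xC986 & 0xFFFF = 0x3679.

3679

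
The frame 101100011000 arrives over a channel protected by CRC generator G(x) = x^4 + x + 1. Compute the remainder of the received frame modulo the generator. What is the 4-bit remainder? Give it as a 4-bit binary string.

1010

Modulo-2 division of 101100011000 by 10011:
  pos 0: 10110 XOR 10011 = 00101
  pos 2: 10100 XOR 10011 = 00111
  pos 4: 11111 XOR 10011 = 01100
  pos 5: 11000 XOR 10011 = 01011
  pos 6: 10110 XOR 10011 = 00101
Remainder = 1010 (nonzero — an error is detected).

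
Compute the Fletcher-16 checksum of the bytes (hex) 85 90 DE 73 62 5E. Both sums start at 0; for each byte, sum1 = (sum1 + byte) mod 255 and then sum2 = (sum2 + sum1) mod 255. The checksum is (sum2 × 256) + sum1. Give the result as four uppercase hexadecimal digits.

Running sums (mod 255):
  after byte 0 (85): sum1=133, sum2=133
  after byte 1 (90): sum1=22, sum2=155
  after byte 2 (DE): sum1=244, sum2=144
  after byte 3 (73): sum1=104, sum2=248
  after byte 4 (62): sum1=202, sum2=195
  after byte 5 (5E): sum1=41, sum2=236
Checksum = sum2·256 + sum1 = 236·256 + 41 = 60457 = 0xEC29.

EC29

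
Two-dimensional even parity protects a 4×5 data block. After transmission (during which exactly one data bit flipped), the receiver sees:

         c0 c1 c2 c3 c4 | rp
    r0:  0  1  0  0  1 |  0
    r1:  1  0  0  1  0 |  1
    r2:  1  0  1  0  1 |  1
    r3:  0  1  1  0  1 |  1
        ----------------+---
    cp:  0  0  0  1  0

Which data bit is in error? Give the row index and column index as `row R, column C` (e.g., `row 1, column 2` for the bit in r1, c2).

Recompute each row's even parity and compare to rp:
  r0: data parity 0, sent rp 0 → ok
  r1: data parity 0, sent rp 1 → mismatch
  r2: data parity 1, sent rp 1 → ok
  r3: data parity 1, sent rp 1 → ok
Recompute each column's even parity and compare to cp:
  c0: data parity 0, sent cp 0 → ok
  c1: data parity 0, sent cp 0 → ok
  c2: data parity 0, sent cp 0 → ok
  c3: data parity 1, sent cp 1 → ok
  c4: data parity 1, sent cp 0 → mismatch
Exactly one row (r1) and one column (c4) fail → the flipped bit is at their intersection.

row 1, column 4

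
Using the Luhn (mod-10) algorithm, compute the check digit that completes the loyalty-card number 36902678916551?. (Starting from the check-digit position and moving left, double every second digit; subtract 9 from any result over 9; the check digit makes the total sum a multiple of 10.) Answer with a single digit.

1

Partial digits right→left: 1 5 5 6 1 9 8 7 6 2 0 9 6 3
Double every second digit counting from the check-digit position (so the 1st, 3rd, 5th, ... of the partial from the right).
  doubled (with −9 where >9): 2 1 2 7 3 0 3 → sum 18
  kept as-is: 5 6 9 7 2 9 3 → sum 41
Total = 18 + 41 = 59.
Check digit = (10 − (59 mod 10)) mod 10 = 1.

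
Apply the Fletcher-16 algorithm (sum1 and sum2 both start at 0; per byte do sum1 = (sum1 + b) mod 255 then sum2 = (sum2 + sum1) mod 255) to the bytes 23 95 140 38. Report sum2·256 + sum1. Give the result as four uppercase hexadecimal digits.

Running sums (mod 255):
  after byte 0 (23): sum1=23, sum2=23
  after byte 1 (95): sum1=118, sum2=141
  after byte 2 (140): sum1=3, sum2=144
  after byte 3 (38): sum1=41, sum2=185
Checksum = sum2·256 + sum1 = 185·256 + 41 = 47401 = 0xB929.

B929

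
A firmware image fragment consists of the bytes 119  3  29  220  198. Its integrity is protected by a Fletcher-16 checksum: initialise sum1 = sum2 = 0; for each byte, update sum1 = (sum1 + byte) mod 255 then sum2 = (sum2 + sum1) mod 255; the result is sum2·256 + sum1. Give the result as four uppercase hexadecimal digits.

393B

Running sums (mod 255):
  after byte 0 (119): sum1=119, sum2=119
  after byte 1 (3): sum1=122, sum2=241
  after byte 2 (29): sum1=151, sum2=137
  after byte 3 (220): sum1=116, sum2=253
  after byte 4 (198): sum1=59, sum2=57
Checksum = sum2·256 + sum1 = 57·256 + 59 = 14651 = 0x393B.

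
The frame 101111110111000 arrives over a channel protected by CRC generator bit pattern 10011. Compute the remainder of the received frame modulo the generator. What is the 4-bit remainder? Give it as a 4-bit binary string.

Modulo-2 division of 101111110111000 by 10011:
  pos 0: 10111 XOR 10011 = 00100
  pos 2: 10011 XOR 10011 = 00000
  pos 7: 10111 XOR 10011 = 00100
  pos 9: 10000 XOR 10011 = 00011
Remainder = 0110 (nonzero — an error is detected).

0110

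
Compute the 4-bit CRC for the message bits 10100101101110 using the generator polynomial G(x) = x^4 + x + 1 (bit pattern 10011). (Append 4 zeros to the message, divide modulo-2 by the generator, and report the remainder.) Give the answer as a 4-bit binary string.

0110

Append 4 zeros: 101001011011100000. Divide by 10011 (XOR where the leading bit is 1):
  pos 0: 10100 XOR 10011 = 00111
  pos 2: 11110 XOR 10011 = 01101
  pos 3: 11011 XOR 10011 = 01000
  pos 4: 10001 XOR 10011 = 00010
  pos 7: 10011 XOR 10011 = 00000
  pos 12: 10000 XOR 10011 = 00011
Remainder (last 4 bits) = 0110. This is the CRC / FCS.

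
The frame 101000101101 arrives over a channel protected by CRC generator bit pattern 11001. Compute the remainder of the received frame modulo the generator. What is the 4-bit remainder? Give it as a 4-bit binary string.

1110

Modulo-2 division of 101000101101 by 11001:
  pos 0: 10100 XOR 11001 = 01101
  pos 1: 11010 XOR 11001 = 00011
  pos 4: 11101 XOR 11001 = 00100
  pos 6: 10010 XOR 11001 = 01011
  pos 7: 10111 XOR 11001 = 01110
Remainder = 1110 (nonzero — an error is detected).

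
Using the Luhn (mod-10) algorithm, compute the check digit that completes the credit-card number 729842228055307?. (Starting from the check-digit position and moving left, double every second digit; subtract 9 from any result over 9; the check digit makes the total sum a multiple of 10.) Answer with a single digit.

Partial digits right→left: 7 0 3 5 5 0 8 2 2 2 4 8 9 2 7
Double every second digit counting from the check-digit position (so the 1st, 3rd, 5th, ... of the partial from the right).
  doubled (with −9 where >9): 5 6 1 7 4 8 9 5 → sum 45
  kept as-is: 0 5 0 2 2 8 2 → sum 19
Total = 45 + 19 = 64.
Check digit = (10 − (64 mod 10)) mod 10 = 6.

6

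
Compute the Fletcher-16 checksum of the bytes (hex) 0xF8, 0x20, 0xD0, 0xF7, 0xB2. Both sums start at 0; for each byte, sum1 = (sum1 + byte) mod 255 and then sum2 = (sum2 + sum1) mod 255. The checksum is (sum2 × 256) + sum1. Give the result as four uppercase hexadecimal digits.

Running sums (mod 255):
  after byte 0 (0xF8): sum1=248, sum2=248
  after byte 1 (0x20): sum1=25, sum2=18
  after byte 2 (0xD0): sum1=233, sum2=251
  after byte 3 (0xF7): sum1=225, sum2=221
  after byte 4 (0xB2): sum1=148, sum2=114
Checksum = sum2·256 + sum1 = 114·256 + 148 = 29332 = 0x7294.

7294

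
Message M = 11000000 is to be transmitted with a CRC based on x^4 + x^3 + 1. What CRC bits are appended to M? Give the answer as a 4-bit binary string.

Append 4 zeros: 110000000000. Divide by 11001 (XOR where the leading bit is 1):
  pos 0: 11000 XOR 11001 = 00001
  pos 4: 10000 XOR 11001 = 01001
  pos 5: 10010 XOR 11001 = 01011
  pos 6: 10110 XOR 11001 = 01111
  pos 7: 11110 XOR 11001 = 00111
Remainder (last 4 bits) = 0111. This is the CRC / FCS.

0111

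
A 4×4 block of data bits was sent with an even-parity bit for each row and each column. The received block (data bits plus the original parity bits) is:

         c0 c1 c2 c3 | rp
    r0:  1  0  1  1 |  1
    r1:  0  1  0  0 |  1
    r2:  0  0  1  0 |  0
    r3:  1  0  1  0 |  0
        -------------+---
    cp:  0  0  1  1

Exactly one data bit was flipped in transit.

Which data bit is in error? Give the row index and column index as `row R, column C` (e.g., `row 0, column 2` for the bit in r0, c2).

row 2, column 1

Recompute each row's even parity and compare to rp:
  r0: data parity 1, sent rp 1 → ok
  r1: data parity 1, sent rp 1 → ok
  r2: data parity 1, sent rp 0 → mismatch
  r3: data parity 0, sent rp 0 → ok
Recompute each column's even parity and compare to cp:
  c0: data parity 0, sent cp 0 → ok
  c1: data parity 1, sent cp 0 → mismatch
  c2: data parity 1, sent cp 1 → ok
  c3: data parity 1, sent cp 1 → ok
Exactly one row (r2) and one column (c1) fail → the flipped bit is at their intersection.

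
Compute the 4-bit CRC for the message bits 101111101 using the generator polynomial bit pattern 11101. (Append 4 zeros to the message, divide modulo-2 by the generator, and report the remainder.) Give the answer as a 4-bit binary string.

1011

Append 4 zeros: 1011111010000. Divide by 11101 (XOR where the leading bit is 1):
  pos 0: 10111 XOR 11101 = 01010
  pos 1: 10101 XOR 11101 = 01000
  pos 2: 10001 XOR 11101 = 01100
  pos 3: 11000 XOR 11101 = 00101
  pos 5: 10110 XOR 11101 = 01011
  pos 6: 10110 XOR 11101 = 01011
  pos 7: 10110 XOR 11101 = 01011
  pos 8: 10110 XOR 11101 = 01011
Remainder (last 4 bits) = 1011. This is the CRC / FCS.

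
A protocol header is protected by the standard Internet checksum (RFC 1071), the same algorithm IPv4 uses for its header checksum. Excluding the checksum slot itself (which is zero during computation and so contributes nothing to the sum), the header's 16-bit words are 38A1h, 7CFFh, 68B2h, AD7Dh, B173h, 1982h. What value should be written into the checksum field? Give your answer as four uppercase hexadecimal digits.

One's-complement addition (fold any carry out of bit 15 back into bit 0):
  0x38A1 + 0x7CFF = 0x0B5A0
  0xB5A0 + 0x68B2 = 0x11E52 → wrap carry → 0x1E53
  0x1E53 + 0xAD7D = 0x0CBD0
  0xCBD0 + 0xB173 = 0x17D43 → wrap carry → 0x7D44
  0x7D44 + 0x1982 = 0x096C6
One's-complement sum = 0x96C6.
Checksum = ~0x96C6 & 0xFFFF = 0x6939.

6939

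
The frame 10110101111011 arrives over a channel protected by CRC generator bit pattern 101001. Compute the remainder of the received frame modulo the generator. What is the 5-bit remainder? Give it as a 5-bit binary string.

10011

Modulo-2 division of 10110101111011 by 101001:
  pos 0: 101101 XOR 101001 = 000100
  pos 3: 100011 XOR 101001 = 001010
  pos 5: 101011 XOR 101001 = 000010
Remainder = 10011 (nonzero — an error is detected).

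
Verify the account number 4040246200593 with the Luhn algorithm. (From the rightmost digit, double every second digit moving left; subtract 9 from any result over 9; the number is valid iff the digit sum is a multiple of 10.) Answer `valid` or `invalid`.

invalid

From the right, keep odd positions and double even positions (subtract 9 from any doubled value over 9):
  doubled (positions 2,4,...): 9 0 4 8 0 0 → sum 21
  kept (positions 1,3,...): 3 5 0 6 2 4 4 → sum 24
Total = 45.
45 mod 10 = 5, so the number is invalid.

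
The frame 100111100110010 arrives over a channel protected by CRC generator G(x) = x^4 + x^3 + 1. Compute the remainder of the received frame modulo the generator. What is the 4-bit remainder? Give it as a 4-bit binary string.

0000

Modulo-2 division of 100111100110010 by 11001:
  pos 0: 10011 XOR 11001 = 01010
  pos 1: 10101 XOR 11001 = 01100
  pos 2: 11001 XOR 11001 = 00000
  pos 9: 11001 XOR 11001 = 00000
Remainder = 0000 (zero — the frame passes the CRC check).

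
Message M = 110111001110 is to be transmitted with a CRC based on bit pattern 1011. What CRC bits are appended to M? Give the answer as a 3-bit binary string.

001

Append 3 zeros: 110111001110000. Divide by 1011 (XOR where the leading bit is 1):
  pos 0: 1101 XOR 1011 = 0110
  pos 1: 1101 XOR 1011 = 0110
  pos 2: 1101 XOR 1011 = 0110
  pos 3: 1100 XOR 1011 = 0111
  pos 4: 1110 XOR 1011 = 0101
  pos 5: 1011 XOR 1011 = 0000
  pos 9: 1100 XOR 1011 = 0111
  pos 10: 1110 XOR 1011 = 0101
  pos 11: 1010 XOR 1011 = 0001
Remainder (last 3 bits) = 001. This is the CRC / FCS.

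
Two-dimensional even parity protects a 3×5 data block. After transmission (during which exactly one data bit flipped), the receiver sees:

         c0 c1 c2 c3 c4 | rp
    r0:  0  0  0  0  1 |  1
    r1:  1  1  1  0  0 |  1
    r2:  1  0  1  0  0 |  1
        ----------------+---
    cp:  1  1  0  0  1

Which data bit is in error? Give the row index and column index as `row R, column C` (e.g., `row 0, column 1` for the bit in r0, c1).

row 2, column 0

Recompute each row's even parity and compare to rp:
  r0: data parity 1, sent rp 1 → ok
  r1: data parity 1, sent rp 1 → ok
  r2: data parity 0, sent rp 1 → mismatch
Recompute each column's even parity and compare to cp:
  c0: data parity 0, sent cp 1 → mismatch
  c1: data parity 1, sent cp 1 → ok
  c2: data parity 0, sent cp 0 → ok
  c3: data parity 0, sent cp 0 → ok
  c4: data parity 1, sent cp 1 → ok
Exactly one row (r2) and one column (c0) fail → the flipped bit is at their intersection.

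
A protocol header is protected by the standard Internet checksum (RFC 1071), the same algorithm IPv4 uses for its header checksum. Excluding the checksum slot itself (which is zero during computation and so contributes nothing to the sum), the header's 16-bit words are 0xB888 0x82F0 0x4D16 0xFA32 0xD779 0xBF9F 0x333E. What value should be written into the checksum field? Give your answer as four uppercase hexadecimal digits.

B2E5

One's-complement addition (fold any carry out of bit 15 back into bit 0):
  0xB888 + 0x82F0 = 0x13B78 → wrap carry → 0x3B79
  0x3B79 + 0x4D16 = 0x0888F
  0x888F + 0xFA32 = 0x182C1 → wrap carry → 0x82C2
  0x82C2 + 0xD779 = 0x15A3B → wrap carry → 0x5A3C
  0x5A3C + 0xBF9F = 0x119DB → wrap carry → 0x19DC
  0x19DC + 0x333E = 0x04D1A
One's-complement sum = 0x4D1A.
Checksum = ~0x4D1A & 0xFFFF = 0xB2E5.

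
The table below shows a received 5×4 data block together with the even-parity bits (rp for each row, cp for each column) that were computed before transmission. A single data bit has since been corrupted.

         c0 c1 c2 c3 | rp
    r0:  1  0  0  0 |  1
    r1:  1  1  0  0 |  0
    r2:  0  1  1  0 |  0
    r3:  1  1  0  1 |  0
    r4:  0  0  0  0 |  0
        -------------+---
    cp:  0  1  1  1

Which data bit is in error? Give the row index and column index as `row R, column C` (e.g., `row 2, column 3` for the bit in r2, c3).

row 3, column 0

Recompute each row's even parity and compare to rp:
  r0: data parity 1, sent rp 1 → ok
  r1: data parity 0, sent rp 0 → ok
  r2: data parity 0, sent rp 0 → ok
  r3: data parity 1, sent rp 0 → mismatch
  r4: data parity 0, sent rp 0 → ok
Recompute each column's even parity and compare to cp:
  c0: data parity 1, sent cp 0 → mismatch
  c1: data parity 1, sent cp 1 → ok
  c2: data parity 1, sent cp 1 → ok
  c3: data parity 1, sent cp 1 → ok
Exactly one row (r3) and one column (c0) fail → the flipped bit is at their intersection.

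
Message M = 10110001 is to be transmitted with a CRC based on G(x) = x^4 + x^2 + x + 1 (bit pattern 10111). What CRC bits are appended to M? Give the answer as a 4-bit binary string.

Append 4 zeros: 101100010000. Divide by 10111 (XOR where the leading bit is 1):
  pos 0: 10110 XOR 10111 = 00001
  pos 4: 10010 XOR 10111 = 00101
  pos 6: 10100 XOR 10111 = 00011
Remainder (last 4 bits) = 0110. This is the CRC / FCS.

0110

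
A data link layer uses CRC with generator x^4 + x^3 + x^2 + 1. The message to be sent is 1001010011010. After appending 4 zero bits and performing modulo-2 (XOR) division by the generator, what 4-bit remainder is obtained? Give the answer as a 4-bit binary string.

0011

Append 4 zeros: 10010100110100000. Divide by 11101 (XOR where the leading bit is 1):
  pos 0: 10010 XOR 11101 = 01111
  pos 1: 11111 XOR 11101 = 00010
  pos 4: 10001 XOR 11101 = 01100
  pos 5: 11001 XOR 11101 = 00100
  pos 7: 10001 XOR 11101 = 01100
  pos 8: 11000 XOR 11101 = 00101
  pos 10: 10100 XOR 11101 = 01001
  pos 11: 10010 XOR 11101 = 01111
  pos 12: 11110 XOR 11101 = 00011
Remainder (last 4 bits) = 0011. This is the CRC / FCS.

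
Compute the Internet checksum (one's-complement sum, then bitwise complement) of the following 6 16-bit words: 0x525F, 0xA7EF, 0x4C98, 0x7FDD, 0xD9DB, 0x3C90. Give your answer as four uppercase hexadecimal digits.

One's-complement addition (fold any carry out of bit 15 back into bit 0):
  0x525F + 0xA7EF = 0x0FA4E
  0xFA4E + 0x4C98 = 0x146E6 → wrap carry → 0x46E7
  0x46E7 + 0x7FDD = 0x0C6C4
  0xC6C4 + 0xD9DB = 0x1A09F → wrap carry → 0xA0A0
  0xA0A0 + 0x3C90 = 0x0DD30
One's-complement sum = 0xDD30.
Checksum = ~0xDD30 & 0xFFFF = 0x22CF.

22CF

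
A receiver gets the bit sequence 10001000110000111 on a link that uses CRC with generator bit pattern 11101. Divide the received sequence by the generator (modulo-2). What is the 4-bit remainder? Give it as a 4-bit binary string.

Modulo-2 division of 10001000110000111 by 11101:
  pos 0: 10001 XOR 11101 = 01100
  pos 1: 11000 XOR 11101 = 00101
  pos 3: 10100 XOR 11101 = 01001
  pos 4: 10011 XOR 11101 = 01110
  pos 5: 11101 XOR 11101 = 00000
Remainder = 0111 (nonzero — an error is detected).

0111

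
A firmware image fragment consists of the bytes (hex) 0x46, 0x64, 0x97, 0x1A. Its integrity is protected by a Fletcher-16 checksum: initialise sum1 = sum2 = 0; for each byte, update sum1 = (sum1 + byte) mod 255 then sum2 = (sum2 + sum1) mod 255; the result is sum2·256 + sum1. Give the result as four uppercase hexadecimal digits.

8F5C

Running sums (mod 255):
  after byte 0 (0x46): sum1=70, sum2=70
  after byte 1 (0x64): sum1=170, sum2=240
  after byte 2 (0x97): sum1=66, sum2=51
  after byte 3 (0x1A): sum1=92, sum2=143
Checksum = sum2·256 + sum1 = 143·256 + 92 = 36700 = 0x8F5C.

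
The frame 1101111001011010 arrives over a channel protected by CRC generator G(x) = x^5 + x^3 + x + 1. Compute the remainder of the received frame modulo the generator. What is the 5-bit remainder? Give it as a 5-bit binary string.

00000

Modulo-2 division of 1101111001011010 by 101011:
  pos 0: 110111 XOR 101011 = 011100
  pos 1: 111001 XOR 101011 = 010010
  pos 2: 100100 XOR 101011 = 001111
  pos 4: 111101 XOR 101011 = 010110
  pos 5: 101100 XOR 101011 = 000111
  pos 8: 111110 XOR 101011 = 010101
  pos 9: 101011 XOR 101011 = 000000
Remainder = 00000 (zero — the frame passes the CRC check).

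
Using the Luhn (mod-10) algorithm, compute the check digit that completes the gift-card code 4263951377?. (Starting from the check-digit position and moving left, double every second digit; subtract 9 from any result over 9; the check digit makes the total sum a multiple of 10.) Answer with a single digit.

1

Partial digits right→left: 7 7 3 1 5 9 3 6 2 4
Double every second digit counting from the check-digit position (so the 1st, 3rd, 5th, ... of the partial from the right).
  doubled (with −9 where >9): 5 6 1 6 4 → sum 22
  kept as-is: 7 1 9 6 4 → sum 27
Total = 22 + 27 = 49.
Check digit = (10 − (49 mod 10)) mod 10 = 1.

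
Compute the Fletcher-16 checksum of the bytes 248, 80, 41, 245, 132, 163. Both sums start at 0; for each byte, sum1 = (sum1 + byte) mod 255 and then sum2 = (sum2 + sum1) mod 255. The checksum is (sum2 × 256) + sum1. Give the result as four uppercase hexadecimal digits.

Running sums (mod 255):
  after byte 0 (248): sum1=248, sum2=248
  after byte 1 (80): sum1=73, sum2=66
  after byte 2 (41): sum1=114, sum2=180
  after byte 3 (245): sum1=104, sum2=29
  after byte 4 (132): sum1=236, sum2=10
  after byte 5 (163): sum1=144, sum2=154
Checksum = sum2·256 + sum1 = 154·256 + 144 = 39568 = 0x9A90.

9A90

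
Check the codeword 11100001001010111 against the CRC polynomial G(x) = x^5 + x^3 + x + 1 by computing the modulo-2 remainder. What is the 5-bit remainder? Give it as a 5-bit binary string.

01011

Modulo-2 division of 11100001001010111 by 101011:
  pos 0: 111000 XOR 101011 = 010011
  pos 1: 100110 XOR 101011 = 001101
  pos 3: 110110 XOR 101011 = 011101
  pos 4: 111010 XOR 101011 = 010001
  pos 5: 100011 XOR 101011 = 001000
  pos 7: 100001 XOR 101011 = 001010
  pos 9: 101001 XOR 101011 = 000010
Remainder = 01011 (nonzero — an error is detected).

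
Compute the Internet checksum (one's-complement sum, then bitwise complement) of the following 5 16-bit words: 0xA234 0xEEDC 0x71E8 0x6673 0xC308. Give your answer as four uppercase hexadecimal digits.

D389

One's-complement addition (fold any carry out of bit 15 back into bit 0):
  0xA234 + 0xEEDC = 0x19110 → wrap carry → 0x9111
  0x9111 + 0x71E8 = 0x102F9 → wrap carry → 0x02FA
  0x02FA + 0x6673 = 0x0696D
  0x696D + 0xC308 = 0x12C75 → wrap carry → 0x2C76
One's-complement sum = 0x2C76.
Checksum = ~0x2C76 & 0xFFFF = 0xD389.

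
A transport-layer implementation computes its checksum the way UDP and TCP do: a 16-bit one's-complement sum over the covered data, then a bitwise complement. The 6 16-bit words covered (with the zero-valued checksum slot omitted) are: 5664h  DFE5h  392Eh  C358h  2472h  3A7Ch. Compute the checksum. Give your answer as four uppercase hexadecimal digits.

One's-complement addition (fold any carry out of bit 15 back into bit 0):
  0x5664 + 0xDFE5 = 0x13649 → wrap carry → 0x364A
  0x364A + 0x392E = 0x06F78
  0x6F78 + 0xC358 = 0x132D0 → wrap carry → 0x32D1
  0x32D1 + 0x2472 = 0x05743
  0x5743 + 0x3A7C = 0x091BF
One's-complement sum = 0x91BF.
Checksum = ~0x91BF & 0xFFFF = 0x6E40.

6E40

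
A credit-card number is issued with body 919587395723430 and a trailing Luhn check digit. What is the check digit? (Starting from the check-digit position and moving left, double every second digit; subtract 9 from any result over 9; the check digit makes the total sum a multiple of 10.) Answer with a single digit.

Partial digits right→left: 0 3 4 3 2 7 5 9 3 7 8 5 9 1 9
Double every second digit counting from the check-digit position (so the 1st, 3rd, 5th, ... of the partial from the right).
  doubled (with −9 where >9): 0 8 4 1 6 7 9 9 → sum 44
  kept as-is: 3 3 7 9 7 5 1 → sum 35
Total = 44 + 35 = 79.
Check digit = (10 − (79 mod 10)) mod 10 = 1.

1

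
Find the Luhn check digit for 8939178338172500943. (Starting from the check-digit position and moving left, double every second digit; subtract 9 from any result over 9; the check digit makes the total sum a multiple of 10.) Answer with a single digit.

Partial digits right→left: 3 4 9 0 0 5 2 7 1 8 3 3 8 7 1 9 3 9 8
Double every second digit counting from the check-digit position (so the 1st, 3rd, 5th, ... of the partial from the right).
  doubled (with −9 where >9): 6 9 0 4 2 6 7 2 6 7 → sum 49
  kept as-is: 4 0 5 7 8 3 7 9 9 → sum 52
Total = 49 + 52 = 101.
Check digit = (10 − (101 mod 10)) mod 10 = 9.

9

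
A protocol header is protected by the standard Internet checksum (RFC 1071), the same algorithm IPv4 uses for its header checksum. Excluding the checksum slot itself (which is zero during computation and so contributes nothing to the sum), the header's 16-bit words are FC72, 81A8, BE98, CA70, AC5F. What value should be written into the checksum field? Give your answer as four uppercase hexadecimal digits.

One's-complement addition (fold any carry out of bit 15 back into bit 0):
  0xFC72 + 0x81A8 = 0x17E1A → wrap carry → 0x7E1B
  0x7E1B + 0xBE98 = 0x13CB3 → wrap carry → 0x3CB4
  0x3CB4 + 0xCA70 = 0x10724 → wrap carry → 0x0725
  0x0725 + 0xAC5F = 0x0B384
One's-complement sum = 0xB384.
Checksum = ~0xB384 & 0xFFFF = 0x4C7B.

4C7B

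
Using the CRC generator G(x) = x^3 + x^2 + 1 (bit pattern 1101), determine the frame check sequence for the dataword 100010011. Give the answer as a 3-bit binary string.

Append 3 zeros: 100010011000. Divide by 1101 (XOR where the leading bit is 1):
  pos 0: 1000 XOR 1101 = 0101
  pos 1: 1011 XOR 1101 = 0110
  pos 2: 1100 XOR 1101 = 0001
  pos 5: 1011 XOR 1101 = 0110
  pos 6: 1100 XOR 1101 = 0001
Remainder (last 3 bits) = 100. This is the CRC / FCS.

100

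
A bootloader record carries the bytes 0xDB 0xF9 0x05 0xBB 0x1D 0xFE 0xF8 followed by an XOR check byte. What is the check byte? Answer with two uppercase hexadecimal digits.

87

XOR the bytes together:
  start with 0xDB
  0xDB ⊕ 0xF9 = 0x22
  0x22 ⊕ 0x05 = 0x27
  0x27 ⊕ 0xBB = 0x9C
  0x9C ⊕ 0x1D = 0x81
  0x81 ⊕ 0xFE = 0x7F
  0x7F ⊕ 0xF8 = 0x87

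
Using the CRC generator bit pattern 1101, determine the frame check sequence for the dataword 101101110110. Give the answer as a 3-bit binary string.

110

Append 3 zeros: 101101110110000. Divide by 1101 (XOR where the leading bit is 1):
  pos 0: 1011 XOR 1101 = 0110
  pos 1: 1100 XOR 1101 = 0001
  pos 4: 1111 XOR 1101 = 0010
  pos 6: 1001 XOR 1101 = 0100
  pos 7: 1001 XOR 1101 = 0100
  pos 8: 1000 XOR 1101 = 0101
  pos 9: 1010 XOR 1101 = 0111
  pos 10: 1110 XOR 1101 = 0011
Remainder (last 3 bits) = 110. This is the CRC / FCS.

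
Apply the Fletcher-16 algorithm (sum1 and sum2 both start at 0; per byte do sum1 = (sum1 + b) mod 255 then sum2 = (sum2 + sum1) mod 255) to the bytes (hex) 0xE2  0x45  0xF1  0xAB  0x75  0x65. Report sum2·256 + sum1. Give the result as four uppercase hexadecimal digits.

Running sums (mod 255):
  after byte 0 (0xE2): sum1=226, sum2=226
  after byte 1 (0x45): sum1=40, sum2=11
  after byte 2 (0xF1): sum1=26, sum2=37
  after byte 3 (0xAB): sum1=197, sum2=234
  after byte 4 (0x75): sum1=59, sum2=38
  after byte 5 (0x65): sum1=160, sum2=198
Checksum = sum2·256 + sum1 = 198·256 + 160 = 50848 = 0xC6A0.

C6A0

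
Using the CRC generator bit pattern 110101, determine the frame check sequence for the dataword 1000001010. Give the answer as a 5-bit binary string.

10011

Append 5 zeros: 100000101000000. Divide by 110101 (XOR where the leading bit is 1):
  pos 0: 100000 XOR 110101 = 010101
  pos 1: 101011 XOR 110101 = 011110
  pos 2: 111100 XOR 110101 = 001001
  pos 4: 100110 XOR 110101 = 010011
  pos 5: 100110 XOR 110101 = 010011
  pos 6: 100110 XOR 110101 = 010011
  pos 7: 100110 XOR 110101 = 010011
  pos 8: 100110 XOR 110101 = 010011
  pos 9: 100110 XOR 110101 = 010011
Remainder (last 5 bits) = 10011. This is the CRC / FCS.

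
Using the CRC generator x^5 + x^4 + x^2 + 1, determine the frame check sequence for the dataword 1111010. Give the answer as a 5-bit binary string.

Append 5 zeros: 111101000000. Divide by 110101 (XOR where the leading bit is 1):
  pos 0: 111101 XOR 110101 = 001000
  pos 2: 100000 XOR 110101 = 010101
  pos 3: 101010 XOR 110101 = 011111
  pos 4: 111110 XOR 110101 = 001011
  pos 6: 101100 XOR 110101 = 011001
Remainder (last 5 bits) = 11001. This is the CRC / FCS.

11001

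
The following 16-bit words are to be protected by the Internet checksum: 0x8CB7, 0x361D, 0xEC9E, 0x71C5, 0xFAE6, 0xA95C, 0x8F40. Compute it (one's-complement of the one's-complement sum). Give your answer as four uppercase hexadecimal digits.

One's-complement addition (fold any carry out of bit 15 back into bit 0):
  0x8CB7 + 0x361D = 0x0C2D4
  0xC2D4 + 0xEC9E = 0x1AF72 → wrap carry → 0xAF73
  0xAF73 + 0x71C5 = 0x12138 → wrap carry → 0x2139
  0x2139 + 0xFAE6 = 0x11C1F → wrap carry → 0x1C20
  0x1C20 + 0xA95C = 0x0C57C
  0xC57C + 0x8F40 = 0x154BC → wrap carry → 0x54BD
One's-complement sum = 0x54BD.
Checksum = ~0x54BD & 0xFFFF = 0xAB42.

AB42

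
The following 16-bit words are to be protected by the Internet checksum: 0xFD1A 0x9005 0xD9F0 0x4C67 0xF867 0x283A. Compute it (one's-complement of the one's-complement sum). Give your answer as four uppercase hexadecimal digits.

2BE5

One's-complement addition (fold any carry out of bit 15 back into bit 0):
  0xFD1A + 0x9005 = 0x18D1F → wrap carry → 0x8D20
  0x8D20 + 0xD9F0 = 0x16710 → wrap carry → 0x6711
  0x6711 + 0x4C67 = 0x0B378
  0xB378 + 0xF867 = 0x1ABDF → wrap carry → 0xABE0
  0xABE0 + 0x283A = 0x0D41A
One's-complement sum = 0xD41A.
Checksum = ~0xD41A & 0xFFFF = 0x2BE5.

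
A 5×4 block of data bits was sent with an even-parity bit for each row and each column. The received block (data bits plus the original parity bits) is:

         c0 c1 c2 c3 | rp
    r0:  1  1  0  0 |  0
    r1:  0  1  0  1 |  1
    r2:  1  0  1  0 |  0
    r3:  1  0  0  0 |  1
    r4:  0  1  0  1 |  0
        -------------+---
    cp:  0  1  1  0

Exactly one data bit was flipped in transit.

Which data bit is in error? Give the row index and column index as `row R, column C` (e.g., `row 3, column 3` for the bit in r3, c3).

Recompute each row's even parity and compare to rp:
  r0: data parity 0, sent rp 0 → ok
  r1: data parity 0, sent rp 1 → mismatch
  r2: data parity 0, sent rp 0 → ok
  r3: data parity 1, sent rp 1 → ok
  r4: data parity 0, sent rp 0 → ok
Recompute each column's even parity and compare to cp:
  c0: data parity 1, sent cp 0 → mismatch
  c1: data parity 1, sent cp 1 → ok
  c2: data parity 1, sent cp 1 → ok
  c3: data parity 0, sent cp 0 → ok
Exactly one row (r1) and one column (c0) fail → the flipped bit is at their intersection.

row 1, column 0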